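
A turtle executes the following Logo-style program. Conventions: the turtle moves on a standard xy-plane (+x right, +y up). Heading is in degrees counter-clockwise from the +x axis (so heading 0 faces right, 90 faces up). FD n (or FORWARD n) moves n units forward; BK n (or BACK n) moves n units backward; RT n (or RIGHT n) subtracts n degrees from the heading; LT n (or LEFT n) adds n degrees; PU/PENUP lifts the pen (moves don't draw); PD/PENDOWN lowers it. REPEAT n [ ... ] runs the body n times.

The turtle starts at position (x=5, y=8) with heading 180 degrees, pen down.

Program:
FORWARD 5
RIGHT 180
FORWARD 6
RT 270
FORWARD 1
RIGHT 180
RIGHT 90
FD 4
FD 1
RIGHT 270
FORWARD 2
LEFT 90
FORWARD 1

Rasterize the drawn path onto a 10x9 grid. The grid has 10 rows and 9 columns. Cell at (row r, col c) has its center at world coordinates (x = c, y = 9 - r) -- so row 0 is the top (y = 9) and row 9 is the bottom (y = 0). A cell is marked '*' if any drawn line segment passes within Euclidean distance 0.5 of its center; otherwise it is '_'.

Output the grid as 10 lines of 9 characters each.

Answer: _******__
*******__
_**______
_________
_________
_________
_________
_________
_________
_________

Derivation:
Segment 0: (5,8) -> (0,8)
Segment 1: (0,8) -> (6,8)
Segment 2: (6,8) -> (6,9)
Segment 3: (6,9) -> (2,9)
Segment 4: (2,9) -> (1,9)
Segment 5: (1,9) -> (1,7)
Segment 6: (1,7) -> (2,7)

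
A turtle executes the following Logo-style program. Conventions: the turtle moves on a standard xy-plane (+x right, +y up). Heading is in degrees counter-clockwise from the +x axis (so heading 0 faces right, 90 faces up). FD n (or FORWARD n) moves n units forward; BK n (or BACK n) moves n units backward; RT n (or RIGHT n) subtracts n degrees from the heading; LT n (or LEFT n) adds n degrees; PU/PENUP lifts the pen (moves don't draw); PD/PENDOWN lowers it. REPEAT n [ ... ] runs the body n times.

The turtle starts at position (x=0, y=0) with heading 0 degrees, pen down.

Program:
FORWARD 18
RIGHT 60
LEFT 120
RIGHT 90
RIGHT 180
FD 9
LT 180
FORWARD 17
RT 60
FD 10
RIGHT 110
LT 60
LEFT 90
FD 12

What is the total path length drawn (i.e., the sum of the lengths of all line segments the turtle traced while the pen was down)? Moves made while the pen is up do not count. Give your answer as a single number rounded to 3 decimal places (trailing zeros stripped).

Executing turtle program step by step:
Start: pos=(0,0), heading=0, pen down
FD 18: (0,0) -> (18,0) [heading=0, draw]
RT 60: heading 0 -> 300
LT 120: heading 300 -> 60
RT 90: heading 60 -> 330
RT 180: heading 330 -> 150
FD 9: (18,0) -> (10.206,4.5) [heading=150, draw]
LT 180: heading 150 -> 330
FD 17: (10.206,4.5) -> (24.928,-4) [heading=330, draw]
RT 60: heading 330 -> 270
FD 10: (24.928,-4) -> (24.928,-14) [heading=270, draw]
RT 110: heading 270 -> 160
LT 60: heading 160 -> 220
LT 90: heading 220 -> 310
FD 12: (24.928,-14) -> (32.642,-23.193) [heading=310, draw]
Final: pos=(32.642,-23.193), heading=310, 5 segment(s) drawn

Segment lengths:
  seg 1: (0,0) -> (18,0), length = 18
  seg 2: (18,0) -> (10.206,4.5), length = 9
  seg 3: (10.206,4.5) -> (24.928,-4), length = 17
  seg 4: (24.928,-4) -> (24.928,-14), length = 10
  seg 5: (24.928,-14) -> (32.642,-23.193), length = 12
Total = 66

Answer: 66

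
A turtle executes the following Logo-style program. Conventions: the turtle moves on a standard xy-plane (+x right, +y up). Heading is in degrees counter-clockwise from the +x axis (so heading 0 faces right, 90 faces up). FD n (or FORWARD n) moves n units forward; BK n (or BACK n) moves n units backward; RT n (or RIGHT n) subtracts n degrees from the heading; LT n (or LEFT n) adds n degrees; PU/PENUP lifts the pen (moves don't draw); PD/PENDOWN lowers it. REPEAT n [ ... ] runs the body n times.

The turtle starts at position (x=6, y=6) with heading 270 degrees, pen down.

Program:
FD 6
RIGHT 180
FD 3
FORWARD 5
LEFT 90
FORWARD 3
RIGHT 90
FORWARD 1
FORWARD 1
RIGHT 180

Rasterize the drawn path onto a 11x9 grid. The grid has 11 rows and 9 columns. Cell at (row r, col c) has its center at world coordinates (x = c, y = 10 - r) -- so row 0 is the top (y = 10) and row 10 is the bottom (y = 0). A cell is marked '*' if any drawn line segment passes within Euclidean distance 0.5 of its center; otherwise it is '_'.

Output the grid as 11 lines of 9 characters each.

Answer: ___*_____
___*_____
___****__
______*__
______*__
______*__
______*__
______*__
______*__
______*__
______*__

Derivation:
Segment 0: (6,6) -> (6,0)
Segment 1: (6,0) -> (6,3)
Segment 2: (6,3) -> (6,8)
Segment 3: (6,8) -> (3,8)
Segment 4: (3,8) -> (3,9)
Segment 5: (3,9) -> (3,10)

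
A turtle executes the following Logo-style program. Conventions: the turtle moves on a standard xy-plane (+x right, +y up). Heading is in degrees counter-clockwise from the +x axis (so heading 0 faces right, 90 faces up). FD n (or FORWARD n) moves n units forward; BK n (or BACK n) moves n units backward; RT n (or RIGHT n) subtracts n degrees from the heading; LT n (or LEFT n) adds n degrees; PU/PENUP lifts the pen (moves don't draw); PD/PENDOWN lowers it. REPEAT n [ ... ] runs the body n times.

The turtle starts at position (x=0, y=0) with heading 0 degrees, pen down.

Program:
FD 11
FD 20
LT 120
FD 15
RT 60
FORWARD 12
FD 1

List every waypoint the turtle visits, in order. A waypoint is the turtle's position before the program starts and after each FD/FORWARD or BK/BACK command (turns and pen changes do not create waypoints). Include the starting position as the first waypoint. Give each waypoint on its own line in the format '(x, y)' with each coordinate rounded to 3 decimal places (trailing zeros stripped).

Answer: (0, 0)
(11, 0)
(31, 0)
(23.5, 12.99)
(29.5, 23.383)
(30, 24.249)

Derivation:
Executing turtle program step by step:
Start: pos=(0,0), heading=0, pen down
FD 11: (0,0) -> (11,0) [heading=0, draw]
FD 20: (11,0) -> (31,0) [heading=0, draw]
LT 120: heading 0 -> 120
FD 15: (31,0) -> (23.5,12.99) [heading=120, draw]
RT 60: heading 120 -> 60
FD 12: (23.5,12.99) -> (29.5,23.383) [heading=60, draw]
FD 1: (29.5,23.383) -> (30,24.249) [heading=60, draw]
Final: pos=(30,24.249), heading=60, 5 segment(s) drawn
Waypoints (6 total):
(0, 0)
(11, 0)
(31, 0)
(23.5, 12.99)
(29.5, 23.383)
(30, 24.249)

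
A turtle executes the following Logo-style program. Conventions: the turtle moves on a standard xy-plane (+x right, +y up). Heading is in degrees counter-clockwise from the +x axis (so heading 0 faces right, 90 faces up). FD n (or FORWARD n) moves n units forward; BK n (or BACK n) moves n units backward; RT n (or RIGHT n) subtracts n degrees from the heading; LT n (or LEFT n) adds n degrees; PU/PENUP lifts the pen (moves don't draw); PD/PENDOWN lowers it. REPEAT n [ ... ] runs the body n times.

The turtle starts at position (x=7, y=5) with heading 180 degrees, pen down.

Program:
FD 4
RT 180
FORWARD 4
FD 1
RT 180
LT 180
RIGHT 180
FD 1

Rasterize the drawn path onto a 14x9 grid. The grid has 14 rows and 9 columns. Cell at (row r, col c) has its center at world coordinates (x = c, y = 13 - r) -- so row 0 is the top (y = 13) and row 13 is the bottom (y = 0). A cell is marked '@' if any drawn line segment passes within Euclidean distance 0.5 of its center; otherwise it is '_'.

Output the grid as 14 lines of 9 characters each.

Segment 0: (7,5) -> (3,5)
Segment 1: (3,5) -> (7,5)
Segment 2: (7,5) -> (8,5)
Segment 3: (8,5) -> (7,5)

Answer: _________
_________
_________
_________
_________
_________
_________
_________
___@@@@@@
_________
_________
_________
_________
_________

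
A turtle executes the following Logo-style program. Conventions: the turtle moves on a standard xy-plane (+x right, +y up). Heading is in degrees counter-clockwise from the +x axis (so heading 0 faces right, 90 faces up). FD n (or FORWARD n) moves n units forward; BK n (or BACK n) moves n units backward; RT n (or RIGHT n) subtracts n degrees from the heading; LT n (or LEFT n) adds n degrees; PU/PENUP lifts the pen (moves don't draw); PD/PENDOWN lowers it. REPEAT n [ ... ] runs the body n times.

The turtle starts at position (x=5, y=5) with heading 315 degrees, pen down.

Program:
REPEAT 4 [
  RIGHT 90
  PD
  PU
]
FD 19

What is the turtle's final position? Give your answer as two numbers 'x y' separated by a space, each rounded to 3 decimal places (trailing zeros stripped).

Executing turtle program step by step:
Start: pos=(5,5), heading=315, pen down
REPEAT 4 [
  -- iteration 1/4 --
  RT 90: heading 315 -> 225
  PD: pen down
  PU: pen up
  -- iteration 2/4 --
  RT 90: heading 225 -> 135
  PD: pen down
  PU: pen up
  -- iteration 3/4 --
  RT 90: heading 135 -> 45
  PD: pen down
  PU: pen up
  -- iteration 4/4 --
  RT 90: heading 45 -> 315
  PD: pen down
  PU: pen up
]
FD 19: (5,5) -> (18.435,-8.435) [heading=315, move]
Final: pos=(18.435,-8.435), heading=315, 0 segment(s) drawn

Answer: 18.435 -8.435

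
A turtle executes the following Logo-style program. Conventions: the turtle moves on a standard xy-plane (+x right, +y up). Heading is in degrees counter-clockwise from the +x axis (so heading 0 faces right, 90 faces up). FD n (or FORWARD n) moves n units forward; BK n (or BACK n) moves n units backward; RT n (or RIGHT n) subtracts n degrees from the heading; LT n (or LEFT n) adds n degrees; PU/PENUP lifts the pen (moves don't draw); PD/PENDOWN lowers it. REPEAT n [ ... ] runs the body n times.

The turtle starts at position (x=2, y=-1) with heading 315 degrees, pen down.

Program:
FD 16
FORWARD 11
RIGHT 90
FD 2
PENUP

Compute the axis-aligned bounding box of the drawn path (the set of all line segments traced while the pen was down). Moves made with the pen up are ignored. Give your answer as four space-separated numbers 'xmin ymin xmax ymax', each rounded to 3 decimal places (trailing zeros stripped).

Answer: 2 -21.506 21.092 -1

Derivation:
Executing turtle program step by step:
Start: pos=(2,-1), heading=315, pen down
FD 16: (2,-1) -> (13.314,-12.314) [heading=315, draw]
FD 11: (13.314,-12.314) -> (21.092,-20.092) [heading=315, draw]
RT 90: heading 315 -> 225
FD 2: (21.092,-20.092) -> (19.678,-21.506) [heading=225, draw]
PU: pen up
Final: pos=(19.678,-21.506), heading=225, 3 segment(s) drawn

Segment endpoints: x in {2, 13.314, 19.678, 21.092}, y in {-21.506, -20.092, -12.314, -1}
xmin=2, ymin=-21.506, xmax=21.092, ymax=-1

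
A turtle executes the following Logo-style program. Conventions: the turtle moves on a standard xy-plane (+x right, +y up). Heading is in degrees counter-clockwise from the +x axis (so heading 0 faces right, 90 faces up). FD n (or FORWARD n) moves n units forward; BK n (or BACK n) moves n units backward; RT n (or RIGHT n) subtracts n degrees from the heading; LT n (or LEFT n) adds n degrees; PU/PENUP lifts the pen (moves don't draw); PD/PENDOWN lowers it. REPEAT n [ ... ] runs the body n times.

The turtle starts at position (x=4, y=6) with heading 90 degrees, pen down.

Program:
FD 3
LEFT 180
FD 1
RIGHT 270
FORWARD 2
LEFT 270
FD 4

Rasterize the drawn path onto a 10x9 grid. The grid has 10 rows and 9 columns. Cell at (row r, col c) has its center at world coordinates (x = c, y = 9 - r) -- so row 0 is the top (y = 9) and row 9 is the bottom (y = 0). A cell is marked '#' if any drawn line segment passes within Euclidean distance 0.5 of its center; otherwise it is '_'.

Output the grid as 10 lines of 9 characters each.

Segment 0: (4,6) -> (4,9)
Segment 1: (4,9) -> (4,8)
Segment 2: (4,8) -> (6,8)
Segment 3: (6,8) -> (6,4)

Answer: ____#____
____###__
____#_#__
____#_#__
______#__
______#__
_________
_________
_________
_________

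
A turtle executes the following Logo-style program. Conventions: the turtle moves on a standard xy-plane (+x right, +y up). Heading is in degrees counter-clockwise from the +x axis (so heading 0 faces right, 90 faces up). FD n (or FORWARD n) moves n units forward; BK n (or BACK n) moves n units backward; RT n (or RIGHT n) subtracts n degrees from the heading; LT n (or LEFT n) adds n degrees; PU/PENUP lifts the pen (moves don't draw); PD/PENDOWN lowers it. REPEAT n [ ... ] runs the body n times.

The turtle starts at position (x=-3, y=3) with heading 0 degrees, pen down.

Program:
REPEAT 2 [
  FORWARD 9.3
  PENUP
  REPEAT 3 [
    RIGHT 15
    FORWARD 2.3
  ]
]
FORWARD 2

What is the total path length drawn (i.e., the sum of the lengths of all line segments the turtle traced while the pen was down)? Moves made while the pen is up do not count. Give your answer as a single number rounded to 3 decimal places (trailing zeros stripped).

Executing turtle program step by step:
Start: pos=(-3,3), heading=0, pen down
REPEAT 2 [
  -- iteration 1/2 --
  FD 9.3: (-3,3) -> (6.3,3) [heading=0, draw]
  PU: pen up
  REPEAT 3 [
    -- iteration 1/3 --
    RT 15: heading 0 -> 345
    FD 2.3: (6.3,3) -> (8.522,2.405) [heading=345, move]
    -- iteration 2/3 --
    RT 15: heading 345 -> 330
    FD 2.3: (8.522,2.405) -> (10.513,1.255) [heading=330, move]
    -- iteration 3/3 --
    RT 15: heading 330 -> 315
    FD 2.3: (10.513,1.255) -> (12.14,-0.372) [heading=315, move]
  ]
  -- iteration 2/2 --
  FD 9.3: (12.14,-0.372) -> (18.716,-6.948) [heading=315, move]
  PU: pen up
  REPEAT 3 [
    -- iteration 1/3 --
    RT 15: heading 315 -> 300
    FD 2.3: (18.716,-6.948) -> (19.866,-8.94) [heading=300, move]
    -- iteration 2/3 --
    RT 15: heading 300 -> 285
    FD 2.3: (19.866,-8.94) -> (20.461,-11.161) [heading=285, move]
    -- iteration 3/3 --
    RT 15: heading 285 -> 270
    FD 2.3: (20.461,-11.161) -> (20.461,-13.461) [heading=270, move]
  ]
]
FD 2: (20.461,-13.461) -> (20.461,-15.461) [heading=270, move]
Final: pos=(20.461,-15.461), heading=270, 1 segment(s) drawn

Segment lengths:
  seg 1: (-3,3) -> (6.3,3), length = 9.3
Total = 9.3

Answer: 9.3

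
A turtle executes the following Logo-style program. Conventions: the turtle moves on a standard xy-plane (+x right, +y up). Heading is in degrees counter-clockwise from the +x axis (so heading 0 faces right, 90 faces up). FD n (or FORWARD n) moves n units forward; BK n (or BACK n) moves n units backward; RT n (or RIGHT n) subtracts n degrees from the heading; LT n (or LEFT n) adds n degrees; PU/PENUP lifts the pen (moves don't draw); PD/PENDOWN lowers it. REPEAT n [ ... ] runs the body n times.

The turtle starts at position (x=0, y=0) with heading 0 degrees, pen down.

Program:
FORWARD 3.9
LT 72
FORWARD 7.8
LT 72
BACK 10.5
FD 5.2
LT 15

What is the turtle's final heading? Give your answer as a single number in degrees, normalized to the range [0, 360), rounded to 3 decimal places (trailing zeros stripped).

Executing turtle program step by step:
Start: pos=(0,0), heading=0, pen down
FD 3.9: (0,0) -> (3.9,0) [heading=0, draw]
LT 72: heading 0 -> 72
FD 7.8: (3.9,0) -> (6.31,7.418) [heading=72, draw]
LT 72: heading 72 -> 144
BK 10.5: (6.31,7.418) -> (14.805,1.246) [heading=144, draw]
FD 5.2: (14.805,1.246) -> (10.598,4.303) [heading=144, draw]
LT 15: heading 144 -> 159
Final: pos=(10.598,4.303), heading=159, 4 segment(s) drawn

Answer: 159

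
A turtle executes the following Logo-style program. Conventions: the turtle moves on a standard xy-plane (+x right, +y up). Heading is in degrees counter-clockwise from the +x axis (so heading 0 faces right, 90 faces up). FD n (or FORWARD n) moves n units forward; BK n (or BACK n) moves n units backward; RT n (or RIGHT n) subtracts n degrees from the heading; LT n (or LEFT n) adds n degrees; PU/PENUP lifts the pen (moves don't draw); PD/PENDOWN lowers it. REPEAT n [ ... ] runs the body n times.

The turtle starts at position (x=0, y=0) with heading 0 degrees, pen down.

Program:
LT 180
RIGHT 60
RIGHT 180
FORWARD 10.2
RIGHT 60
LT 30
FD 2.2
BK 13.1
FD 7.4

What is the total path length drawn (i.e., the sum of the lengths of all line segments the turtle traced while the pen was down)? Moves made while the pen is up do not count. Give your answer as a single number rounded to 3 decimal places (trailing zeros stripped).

Answer: 32.9

Derivation:
Executing turtle program step by step:
Start: pos=(0,0), heading=0, pen down
LT 180: heading 0 -> 180
RT 60: heading 180 -> 120
RT 180: heading 120 -> 300
FD 10.2: (0,0) -> (5.1,-8.833) [heading=300, draw]
RT 60: heading 300 -> 240
LT 30: heading 240 -> 270
FD 2.2: (5.1,-8.833) -> (5.1,-11.033) [heading=270, draw]
BK 13.1: (5.1,-11.033) -> (5.1,2.067) [heading=270, draw]
FD 7.4: (5.1,2.067) -> (5.1,-5.333) [heading=270, draw]
Final: pos=(5.1,-5.333), heading=270, 4 segment(s) drawn

Segment lengths:
  seg 1: (0,0) -> (5.1,-8.833), length = 10.2
  seg 2: (5.1,-8.833) -> (5.1,-11.033), length = 2.2
  seg 3: (5.1,-11.033) -> (5.1,2.067), length = 13.1
  seg 4: (5.1,2.067) -> (5.1,-5.333), length = 7.4
Total = 32.9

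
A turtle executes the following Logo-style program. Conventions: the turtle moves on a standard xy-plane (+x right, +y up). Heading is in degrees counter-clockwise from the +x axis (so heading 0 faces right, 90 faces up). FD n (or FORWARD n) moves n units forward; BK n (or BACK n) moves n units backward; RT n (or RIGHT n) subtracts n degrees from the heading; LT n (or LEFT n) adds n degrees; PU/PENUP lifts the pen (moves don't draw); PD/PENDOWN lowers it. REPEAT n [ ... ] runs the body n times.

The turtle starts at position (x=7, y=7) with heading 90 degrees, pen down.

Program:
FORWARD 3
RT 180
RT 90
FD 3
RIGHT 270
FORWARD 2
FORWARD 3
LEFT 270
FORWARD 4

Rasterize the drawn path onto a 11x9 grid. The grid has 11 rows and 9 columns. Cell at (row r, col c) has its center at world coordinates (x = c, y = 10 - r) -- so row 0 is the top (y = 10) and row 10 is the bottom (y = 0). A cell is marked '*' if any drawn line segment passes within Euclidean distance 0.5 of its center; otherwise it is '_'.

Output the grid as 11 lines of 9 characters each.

Answer: ____****_
____*__*_
____*__*_
____*__*_
____*____
*****____
_________
_________
_________
_________
_________

Derivation:
Segment 0: (7,7) -> (7,10)
Segment 1: (7,10) -> (4,10)
Segment 2: (4,10) -> (4,8)
Segment 3: (4,8) -> (4,5)
Segment 4: (4,5) -> (0,5)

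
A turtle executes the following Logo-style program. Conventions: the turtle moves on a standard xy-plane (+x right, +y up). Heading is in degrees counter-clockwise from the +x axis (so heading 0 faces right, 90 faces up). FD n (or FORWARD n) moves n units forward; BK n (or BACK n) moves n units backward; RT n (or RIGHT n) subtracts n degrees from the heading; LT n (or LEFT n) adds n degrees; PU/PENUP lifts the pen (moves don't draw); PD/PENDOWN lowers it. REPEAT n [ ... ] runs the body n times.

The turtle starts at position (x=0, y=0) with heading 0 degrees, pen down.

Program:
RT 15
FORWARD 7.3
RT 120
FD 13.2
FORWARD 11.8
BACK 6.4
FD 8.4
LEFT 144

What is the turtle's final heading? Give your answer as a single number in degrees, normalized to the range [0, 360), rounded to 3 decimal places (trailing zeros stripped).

Executing turtle program step by step:
Start: pos=(0,0), heading=0, pen down
RT 15: heading 0 -> 345
FD 7.3: (0,0) -> (7.051,-1.889) [heading=345, draw]
RT 120: heading 345 -> 225
FD 13.2: (7.051,-1.889) -> (-2.283,-11.223) [heading=225, draw]
FD 11.8: (-2.283,-11.223) -> (-10.626,-19.567) [heading=225, draw]
BK 6.4: (-10.626,-19.567) -> (-6.101,-15.042) [heading=225, draw]
FD 8.4: (-6.101,-15.042) -> (-12.041,-20.981) [heading=225, draw]
LT 144: heading 225 -> 9
Final: pos=(-12.041,-20.981), heading=9, 5 segment(s) drawn

Answer: 9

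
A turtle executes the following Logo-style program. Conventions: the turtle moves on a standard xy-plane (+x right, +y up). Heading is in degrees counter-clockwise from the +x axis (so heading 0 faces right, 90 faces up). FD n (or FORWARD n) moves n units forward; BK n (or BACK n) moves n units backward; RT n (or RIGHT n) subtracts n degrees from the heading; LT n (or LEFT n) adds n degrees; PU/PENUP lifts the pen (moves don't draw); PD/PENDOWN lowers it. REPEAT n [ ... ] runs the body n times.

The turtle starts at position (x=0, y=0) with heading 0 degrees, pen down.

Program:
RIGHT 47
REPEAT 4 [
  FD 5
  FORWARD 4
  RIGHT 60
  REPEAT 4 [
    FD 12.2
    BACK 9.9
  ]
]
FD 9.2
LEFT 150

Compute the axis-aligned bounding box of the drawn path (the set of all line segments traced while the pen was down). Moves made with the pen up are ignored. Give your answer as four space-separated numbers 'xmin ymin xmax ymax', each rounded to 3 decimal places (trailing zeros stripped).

Executing turtle program step by step:
Start: pos=(0,0), heading=0, pen down
RT 47: heading 0 -> 313
REPEAT 4 [
  -- iteration 1/4 --
  FD 5: (0,0) -> (3.41,-3.657) [heading=313, draw]
  FD 4: (3.41,-3.657) -> (6.138,-6.582) [heading=313, draw]
  RT 60: heading 313 -> 253
  REPEAT 4 [
    -- iteration 1/4 --
    FD 12.2: (6.138,-6.582) -> (2.571,-18.249) [heading=253, draw]
    BK 9.9: (2.571,-18.249) -> (5.466,-8.782) [heading=253, draw]
    -- iteration 2/4 --
    FD 12.2: (5.466,-8.782) -> (1.899,-20.449) [heading=253, draw]
    BK 9.9: (1.899,-20.449) -> (4.793,-10.981) [heading=253, draw]
    -- iteration 3/4 --
    FD 12.2: (4.793,-10.981) -> (1.226,-22.648) [heading=253, draw]
    BK 9.9: (1.226,-22.648) -> (4.121,-13.181) [heading=253, draw]
    -- iteration 4/4 --
    FD 12.2: (4.121,-13.181) -> (0.554,-24.848) [heading=253, draw]
    BK 9.9: (0.554,-24.848) -> (3.448,-15.38) [heading=253, draw]
  ]
  -- iteration 2/4 --
  FD 5: (3.448,-15.38) -> (1.986,-20.162) [heading=253, draw]
  FD 4: (1.986,-20.162) -> (0.817,-23.987) [heading=253, draw]
  RT 60: heading 253 -> 193
  REPEAT 4 [
    -- iteration 1/4 --
    FD 12.2: (0.817,-23.987) -> (-11.07,-26.731) [heading=193, draw]
    BK 9.9: (-11.07,-26.731) -> (-1.424,-24.504) [heading=193, draw]
    -- iteration 2/4 --
    FD 12.2: (-1.424,-24.504) -> (-13.312,-27.249) [heading=193, draw]
    BK 9.9: (-13.312,-27.249) -> (-3.665,-25.022) [heading=193, draw]
    -- iteration 3/4 --
    FD 12.2: (-3.665,-25.022) -> (-15.553,-27.766) [heading=193, draw]
    BK 9.9: (-15.553,-27.766) -> (-5.906,-25.539) [heading=193, draw]
    -- iteration 4/4 --
    FD 12.2: (-5.906,-25.539) -> (-17.794,-28.283) [heading=193, draw]
    BK 9.9: (-17.794,-28.283) -> (-8.147,-26.056) [heading=193, draw]
  ]
  -- iteration 3/4 --
  FD 5: (-8.147,-26.056) -> (-13.019,-27.181) [heading=193, draw]
  FD 4: (-13.019,-27.181) -> (-16.917,-28.081) [heading=193, draw]
  RT 60: heading 193 -> 133
  REPEAT 4 [
    -- iteration 1/4 --
    FD 12.2: (-16.917,-28.081) -> (-25.237,-19.159) [heading=133, draw]
    BK 9.9: (-25.237,-19.159) -> (-18.485,-26.399) [heading=133, draw]
    -- iteration 2/4 --
    FD 12.2: (-18.485,-26.399) -> (-26.806,-17.476) [heading=133, draw]
    BK 9.9: (-26.806,-17.476) -> (-20.054,-24.717) [heading=133, draw]
    -- iteration 3/4 --
    FD 12.2: (-20.054,-24.717) -> (-28.374,-15.794) [heading=133, draw]
    BK 9.9: (-28.374,-15.794) -> (-21.623,-23.035) [heading=133, draw]
    -- iteration 4/4 --
    FD 12.2: (-21.623,-23.035) -> (-29.943,-14.112) [heading=133, draw]
    BK 9.9: (-29.943,-14.112) -> (-23.191,-21.353) [heading=133, draw]
  ]
  -- iteration 4/4 --
  FD 5: (-23.191,-21.353) -> (-26.601,-17.696) [heading=133, draw]
  FD 4: (-26.601,-17.696) -> (-29.329,-14.77) [heading=133, draw]
  RT 60: heading 133 -> 73
  REPEAT 4 [
    -- iteration 1/4 --
    FD 12.2: (-29.329,-14.77) -> (-25.762,-3.103) [heading=73, draw]
    BK 9.9: (-25.762,-3.103) -> (-28.657,-12.571) [heading=73, draw]
    -- iteration 2/4 --
    FD 12.2: (-28.657,-12.571) -> (-25.09,-0.904) [heading=73, draw]
    BK 9.9: (-25.09,-0.904) -> (-27.984,-10.371) [heading=73, draw]
    -- iteration 3/4 --
    FD 12.2: (-27.984,-10.371) -> (-24.417,1.296) [heading=73, draw]
    BK 9.9: (-24.417,1.296) -> (-27.312,-8.172) [heading=73, draw]
    -- iteration 4/4 --
    FD 12.2: (-27.312,-8.172) -> (-23.745,3.495) [heading=73, draw]
    BK 9.9: (-23.745,3.495) -> (-26.639,-5.972) [heading=73, draw]
  ]
]
FD 9.2: (-26.639,-5.972) -> (-23.949,2.826) [heading=73, draw]
LT 150: heading 73 -> 223
Final: pos=(-23.949,2.826), heading=223, 41 segment(s) drawn

Segment endpoints: x in {-29.943, -29.329, -28.657, -28.374, -27.984, -27.312, -26.806, -26.639, -26.601, -25.762, -25.237, -25.09, -24.417, -23.949, -23.745, -23.191, -21.623, -20.054, -18.485, -17.794, -16.917, -15.553, -13.312, -13.019, -11.07, -8.147, -5.906, -3.665, -1.424, 0, 0.554, 0.817, 1.226, 1.899, 1.986, 2.571, 3.41, 3.448, 4.121, 4.793, 5.466, 6.138}, y in {-28.283, -28.081, -27.766, -27.249, -27.181, -26.731, -26.399, -26.056, -25.539, -25.022, -24.848, -24.717, -24.504, -23.987, -23.035, -22.648, -21.353, -20.449, -20.162, -19.159, -18.249, -17.696, -17.476, -15.794, -15.38, -14.77, -14.112, -13.181, -12.571, -10.981, -10.371, -8.782, -8.172, -6.582, -5.972, -3.657, -3.103, -0.904, 0, 1.296, 2.826, 3.495}
xmin=-29.943, ymin=-28.283, xmax=6.138, ymax=3.495

Answer: -29.943 -28.283 6.138 3.495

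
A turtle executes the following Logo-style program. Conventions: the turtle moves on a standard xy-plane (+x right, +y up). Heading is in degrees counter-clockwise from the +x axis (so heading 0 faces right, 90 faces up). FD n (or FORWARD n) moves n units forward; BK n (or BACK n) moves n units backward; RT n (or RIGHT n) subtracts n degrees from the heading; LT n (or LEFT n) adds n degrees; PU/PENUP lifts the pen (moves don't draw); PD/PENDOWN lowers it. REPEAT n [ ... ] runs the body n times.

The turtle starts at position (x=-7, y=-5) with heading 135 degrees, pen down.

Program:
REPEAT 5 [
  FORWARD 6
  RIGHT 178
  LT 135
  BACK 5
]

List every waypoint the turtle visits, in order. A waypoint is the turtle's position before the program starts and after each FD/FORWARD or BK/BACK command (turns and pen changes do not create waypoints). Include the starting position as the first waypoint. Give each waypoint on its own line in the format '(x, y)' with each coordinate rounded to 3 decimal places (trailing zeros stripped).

Answer: (-7, -5)
(-11.243, -0.757)
(-11.068, -5.754)
(-11.278, 0.242)
(-14.558, -3.532)
(-10.621, 0.997)
(-15.594, 0.474)
(-9.627, 1.101)
(-13.62, 4.11)
(-8.828, 0.499)
(-9.697, 5.423)

Derivation:
Executing turtle program step by step:
Start: pos=(-7,-5), heading=135, pen down
REPEAT 5 [
  -- iteration 1/5 --
  FD 6: (-7,-5) -> (-11.243,-0.757) [heading=135, draw]
  RT 178: heading 135 -> 317
  LT 135: heading 317 -> 92
  BK 5: (-11.243,-0.757) -> (-11.068,-5.754) [heading=92, draw]
  -- iteration 2/5 --
  FD 6: (-11.068,-5.754) -> (-11.278,0.242) [heading=92, draw]
  RT 178: heading 92 -> 274
  LT 135: heading 274 -> 49
  BK 5: (-11.278,0.242) -> (-14.558,-3.532) [heading=49, draw]
  -- iteration 3/5 --
  FD 6: (-14.558,-3.532) -> (-10.621,0.997) [heading=49, draw]
  RT 178: heading 49 -> 231
  LT 135: heading 231 -> 6
  BK 5: (-10.621,0.997) -> (-15.594,0.474) [heading=6, draw]
  -- iteration 4/5 --
  FD 6: (-15.594,0.474) -> (-9.627,1.101) [heading=6, draw]
  RT 178: heading 6 -> 188
  LT 135: heading 188 -> 323
  BK 5: (-9.627,1.101) -> (-13.62,4.11) [heading=323, draw]
  -- iteration 5/5 --
  FD 6: (-13.62,4.11) -> (-8.828,0.499) [heading=323, draw]
  RT 178: heading 323 -> 145
  LT 135: heading 145 -> 280
  BK 5: (-8.828,0.499) -> (-9.697,5.423) [heading=280, draw]
]
Final: pos=(-9.697,5.423), heading=280, 10 segment(s) drawn
Waypoints (11 total):
(-7, -5)
(-11.243, -0.757)
(-11.068, -5.754)
(-11.278, 0.242)
(-14.558, -3.532)
(-10.621, 0.997)
(-15.594, 0.474)
(-9.627, 1.101)
(-13.62, 4.11)
(-8.828, 0.499)
(-9.697, 5.423)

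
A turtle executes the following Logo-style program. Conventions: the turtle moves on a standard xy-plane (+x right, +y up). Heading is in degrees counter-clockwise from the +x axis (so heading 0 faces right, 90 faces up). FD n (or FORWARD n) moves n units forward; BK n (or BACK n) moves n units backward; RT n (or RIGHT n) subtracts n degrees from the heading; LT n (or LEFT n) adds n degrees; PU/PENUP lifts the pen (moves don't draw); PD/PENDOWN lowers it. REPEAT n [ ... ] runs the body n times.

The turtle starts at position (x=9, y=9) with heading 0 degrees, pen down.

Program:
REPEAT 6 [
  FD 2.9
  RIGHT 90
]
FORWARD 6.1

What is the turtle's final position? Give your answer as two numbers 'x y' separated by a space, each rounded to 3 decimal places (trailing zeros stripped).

Answer: 5.8 6.1

Derivation:
Executing turtle program step by step:
Start: pos=(9,9), heading=0, pen down
REPEAT 6 [
  -- iteration 1/6 --
  FD 2.9: (9,9) -> (11.9,9) [heading=0, draw]
  RT 90: heading 0 -> 270
  -- iteration 2/6 --
  FD 2.9: (11.9,9) -> (11.9,6.1) [heading=270, draw]
  RT 90: heading 270 -> 180
  -- iteration 3/6 --
  FD 2.9: (11.9,6.1) -> (9,6.1) [heading=180, draw]
  RT 90: heading 180 -> 90
  -- iteration 4/6 --
  FD 2.9: (9,6.1) -> (9,9) [heading=90, draw]
  RT 90: heading 90 -> 0
  -- iteration 5/6 --
  FD 2.9: (9,9) -> (11.9,9) [heading=0, draw]
  RT 90: heading 0 -> 270
  -- iteration 6/6 --
  FD 2.9: (11.9,9) -> (11.9,6.1) [heading=270, draw]
  RT 90: heading 270 -> 180
]
FD 6.1: (11.9,6.1) -> (5.8,6.1) [heading=180, draw]
Final: pos=(5.8,6.1), heading=180, 7 segment(s) drawn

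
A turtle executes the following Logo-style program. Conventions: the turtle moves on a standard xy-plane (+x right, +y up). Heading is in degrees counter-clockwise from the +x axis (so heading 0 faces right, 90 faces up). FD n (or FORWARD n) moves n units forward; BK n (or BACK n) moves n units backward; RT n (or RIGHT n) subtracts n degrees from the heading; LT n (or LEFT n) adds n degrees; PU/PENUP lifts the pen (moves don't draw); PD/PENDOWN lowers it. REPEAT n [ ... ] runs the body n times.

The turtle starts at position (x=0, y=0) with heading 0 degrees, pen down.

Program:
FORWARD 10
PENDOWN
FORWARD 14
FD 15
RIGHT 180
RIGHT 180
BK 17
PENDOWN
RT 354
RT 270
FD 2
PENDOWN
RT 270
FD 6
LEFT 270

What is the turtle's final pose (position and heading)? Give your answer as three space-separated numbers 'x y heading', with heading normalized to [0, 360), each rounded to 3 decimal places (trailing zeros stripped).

Executing turtle program step by step:
Start: pos=(0,0), heading=0, pen down
FD 10: (0,0) -> (10,0) [heading=0, draw]
PD: pen down
FD 14: (10,0) -> (24,0) [heading=0, draw]
FD 15: (24,0) -> (39,0) [heading=0, draw]
RT 180: heading 0 -> 180
RT 180: heading 180 -> 0
BK 17: (39,0) -> (22,0) [heading=0, draw]
PD: pen down
RT 354: heading 0 -> 6
RT 270: heading 6 -> 96
FD 2: (22,0) -> (21.791,1.989) [heading=96, draw]
PD: pen down
RT 270: heading 96 -> 186
FD 6: (21.791,1.989) -> (15.824,1.362) [heading=186, draw]
LT 270: heading 186 -> 96
Final: pos=(15.824,1.362), heading=96, 6 segment(s) drawn

Answer: 15.824 1.362 96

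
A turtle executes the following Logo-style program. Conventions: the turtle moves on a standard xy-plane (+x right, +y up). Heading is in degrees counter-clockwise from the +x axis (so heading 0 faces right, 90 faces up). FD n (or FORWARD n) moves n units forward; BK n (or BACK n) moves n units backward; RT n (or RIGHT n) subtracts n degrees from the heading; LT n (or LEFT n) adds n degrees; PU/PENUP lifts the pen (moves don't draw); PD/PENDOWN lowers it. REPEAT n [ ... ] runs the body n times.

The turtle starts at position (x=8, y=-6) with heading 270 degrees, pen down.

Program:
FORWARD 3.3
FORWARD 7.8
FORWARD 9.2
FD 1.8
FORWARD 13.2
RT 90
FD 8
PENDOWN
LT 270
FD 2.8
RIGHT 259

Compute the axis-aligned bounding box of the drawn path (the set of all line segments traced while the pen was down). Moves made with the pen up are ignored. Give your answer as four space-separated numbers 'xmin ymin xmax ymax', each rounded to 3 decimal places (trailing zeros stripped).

Executing turtle program step by step:
Start: pos=(8,-6), heading=270, pen down
FD 3.3: (8,-6) -> (8,-9.3) [heading=270, draw]
FD 7.8: (8,-9.3) -> (8,-17.1) [heading=270, draw]
FD 9.2: (8,-17.1) -> (8,-26.3) [heading=270, draw]
FD 1.8: (8,-26.3) -> (8,-28.1) [heading=270, draw]
FD 13.2: (8,-28.1) -> (8,-41.3) [heading=270, draw]
RT 90: heading 270 -> 180
FD 8: (8,-41.3) -> (0,-41.3) [heading=180, draw]
PD: pen down
LT 270: heading 180 -> 90
FD 2.8: (0,-41.3) -> (0,-38.5) [heading=90, draw]
RT 259: heading 90 -> 191
Final: pos=(0,-38.5), heading=191, 7 segment(s) drawn

Segment endpoints: x in {0, 0, 8, 8, 8, 8, 8}, y in {-41.3, -38.5, -28.1, -26.3, -17.1, -9.3, -6}
xmin=0, ymin=-41.3, xmax=8, ymax=-6

Answer: 0 -41.3 8 -6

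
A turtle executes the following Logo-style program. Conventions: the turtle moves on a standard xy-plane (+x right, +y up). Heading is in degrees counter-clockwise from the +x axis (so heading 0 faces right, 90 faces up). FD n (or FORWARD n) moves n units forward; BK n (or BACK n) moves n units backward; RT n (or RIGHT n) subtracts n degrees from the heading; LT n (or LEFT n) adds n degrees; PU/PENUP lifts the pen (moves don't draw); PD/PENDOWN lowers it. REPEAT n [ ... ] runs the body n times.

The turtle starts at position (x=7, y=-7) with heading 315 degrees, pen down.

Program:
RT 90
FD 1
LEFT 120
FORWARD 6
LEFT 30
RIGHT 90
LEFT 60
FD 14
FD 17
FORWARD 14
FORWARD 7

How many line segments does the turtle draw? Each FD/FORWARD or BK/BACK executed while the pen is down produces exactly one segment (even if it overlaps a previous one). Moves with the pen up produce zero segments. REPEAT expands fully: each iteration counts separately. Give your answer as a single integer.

Executing turtle program step by step:
Start: pos=(7,-7), heading=315, pen down
RT 90: heading 315 -> 225
FD 1: (7,-7) -> (6.293,-7.707) [heading=225, draw]
LT 120: heading 225 -> 345
FD 6: (6.293,-7.707) -> (12.088,-9.26) [heading=345, draw]
LT 30: heading 345 -> 15
RT 90: heading 15 -> 285
LT 60: heading 285 -> 345
FD 14: (12.088,-9.26) -> (25.611,-12.883) [heading=345, draw]
FD 17: (25.611,-12.883) -> (42.032,-17.283) [heading=345, draw]
FD 14: (42.032,-17.283) -> (55.555,-20.907) [heading=345, draw]
FD 7: (55.555,-20.907) -> (62.317,-22.719) [heading=345, draw]
Final: pos=(62.317,-22.719), heading=345, 6 segment(s) drawn
Segments drawn: 6

Answer: 6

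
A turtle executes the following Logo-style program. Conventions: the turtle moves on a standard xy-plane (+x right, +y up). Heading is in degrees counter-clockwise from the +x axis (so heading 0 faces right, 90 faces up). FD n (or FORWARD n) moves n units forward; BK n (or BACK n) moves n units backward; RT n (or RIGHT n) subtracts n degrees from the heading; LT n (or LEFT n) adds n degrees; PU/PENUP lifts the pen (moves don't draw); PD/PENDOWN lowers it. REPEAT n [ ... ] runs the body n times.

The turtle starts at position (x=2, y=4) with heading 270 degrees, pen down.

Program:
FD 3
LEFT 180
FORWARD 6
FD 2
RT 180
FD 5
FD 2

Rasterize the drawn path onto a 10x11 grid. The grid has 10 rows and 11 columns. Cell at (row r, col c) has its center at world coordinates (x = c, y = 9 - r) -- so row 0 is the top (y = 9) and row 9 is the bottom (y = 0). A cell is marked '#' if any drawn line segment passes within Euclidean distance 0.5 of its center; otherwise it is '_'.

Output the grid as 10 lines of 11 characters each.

Answer: __#________
__#________
__#________
__#________
__#________
__#________
__#________
__#________
__#________
___________

Derivation:
Segment 0: (2,4) -> (2,1)
Segment 1: (2,1) -> (2,7)
Segment 2: (2,7) -> (2,9)
Segment 3: (2,9) -> (2,4)
Segment 4: (2,4) -> (2,2)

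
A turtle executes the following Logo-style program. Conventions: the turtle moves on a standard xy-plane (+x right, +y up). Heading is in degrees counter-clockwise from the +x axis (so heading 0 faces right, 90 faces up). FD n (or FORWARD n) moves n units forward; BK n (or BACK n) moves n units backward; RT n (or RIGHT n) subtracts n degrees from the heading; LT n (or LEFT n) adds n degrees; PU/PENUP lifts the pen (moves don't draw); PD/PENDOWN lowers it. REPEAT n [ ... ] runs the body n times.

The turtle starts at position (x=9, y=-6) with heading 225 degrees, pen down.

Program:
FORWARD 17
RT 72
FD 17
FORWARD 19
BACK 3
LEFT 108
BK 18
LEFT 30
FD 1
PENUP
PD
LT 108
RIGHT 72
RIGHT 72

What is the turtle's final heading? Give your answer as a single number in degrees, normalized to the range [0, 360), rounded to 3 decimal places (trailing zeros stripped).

Executing turtle program step by step:
Start: pos=(9,-6), heading=225, pen down
FD 17: (9,-6) -> (-3.021,-18.021) [heading=225, draw]
RT 72: heading 225 -> 153
FD 17: (-3.021,-18.021) -> (-18.168,-10.303) [heading=153, draw]
FD 19: (-18.168,-10.303) -> (-35.097,-1.677) [heading=153, draw]
BK 3: (-35.097,-1.677) -> (-32.424,-3.039) [heading=153, draw]
LT 108: heading 153 -> 261
BK 18: (-32.424,-3.039) -> (-29.608,14.739) [heading=261, draw]
LT 30: heading 261 -> 291
FD 1: (-29.608,14.739) -> (-29.25,13.806) [heading=291, draw]
PU: pen up
PD: pen down
LT 108: heading 291 -> 39
RT 72: heading 39 -> 327
RT 72: heading 327 -> 255
Final: pos=(-29.25,13.806), heading=255, 6 segment(s) drawn

Answer: 255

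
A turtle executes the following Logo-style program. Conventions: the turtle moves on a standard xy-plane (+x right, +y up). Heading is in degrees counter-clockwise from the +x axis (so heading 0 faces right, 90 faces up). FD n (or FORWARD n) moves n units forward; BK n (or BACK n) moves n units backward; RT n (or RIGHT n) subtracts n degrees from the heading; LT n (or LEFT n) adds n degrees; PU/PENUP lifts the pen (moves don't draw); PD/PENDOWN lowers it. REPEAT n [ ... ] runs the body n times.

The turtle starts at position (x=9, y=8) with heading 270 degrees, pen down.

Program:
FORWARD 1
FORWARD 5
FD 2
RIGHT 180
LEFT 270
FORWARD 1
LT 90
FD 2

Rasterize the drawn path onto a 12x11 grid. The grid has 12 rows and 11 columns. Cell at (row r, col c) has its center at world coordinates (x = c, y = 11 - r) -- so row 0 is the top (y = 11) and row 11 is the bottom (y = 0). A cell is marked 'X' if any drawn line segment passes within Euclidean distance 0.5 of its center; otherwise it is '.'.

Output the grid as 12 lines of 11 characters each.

Segment 0: (9,8) -> (9,7)
Segment 1: (9,7) -> (9,2)
Segment 2: (9,2) -> (9,0)
Segment 3: (9,0) -> (10,-0)
Segment 4: (10,-0) -> (10,2)

Answer: ...........
...........
...........
.........X.
.........X.
.........X.
.........X.
.........X.
.........X.
.........XX
.........XX
.........XX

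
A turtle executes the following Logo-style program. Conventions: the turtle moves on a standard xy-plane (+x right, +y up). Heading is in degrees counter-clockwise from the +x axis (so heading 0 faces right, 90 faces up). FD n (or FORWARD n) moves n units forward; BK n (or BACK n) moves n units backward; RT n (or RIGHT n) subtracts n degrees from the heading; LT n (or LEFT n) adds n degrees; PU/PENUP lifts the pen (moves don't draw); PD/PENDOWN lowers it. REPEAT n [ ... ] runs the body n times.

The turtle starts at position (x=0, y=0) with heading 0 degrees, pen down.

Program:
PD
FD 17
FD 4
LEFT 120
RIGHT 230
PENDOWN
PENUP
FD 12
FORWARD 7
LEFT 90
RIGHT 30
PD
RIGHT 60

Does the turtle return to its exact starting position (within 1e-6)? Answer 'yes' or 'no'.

Answer: no

Derivation:
Executing turtle program step by step:
Start: pos=(0,0), heading=0, pen down
PD: pen down
FD 17: (0,0) -> (17,0) [heading=0, draw]
FD 4: (17,0) -> (21,0) [heading=0, draw]
LT 120: heading 0 -> 120
RT 230: heading 120 -> 250
PD: pen down
PU: pen up
FD 12: (21,0) -> (16.896,-11.276) [heading=250, move]
FD 7: (16.896,-11.276) -> (14.502,-17.854) [heading=250, move]
LT 90: heading 250 -> 340
RT 30: heading 340 -> 310
PD: pen down
RT 60: heading 310 -> 250
Final: pos=(14.502,-17.854), heading=250, 2 segment(s) drawn

Start position: (0, 0)
Final position: (14.502, -17.854)
Distance = 23.001; >= 1e-6 -> NOT closed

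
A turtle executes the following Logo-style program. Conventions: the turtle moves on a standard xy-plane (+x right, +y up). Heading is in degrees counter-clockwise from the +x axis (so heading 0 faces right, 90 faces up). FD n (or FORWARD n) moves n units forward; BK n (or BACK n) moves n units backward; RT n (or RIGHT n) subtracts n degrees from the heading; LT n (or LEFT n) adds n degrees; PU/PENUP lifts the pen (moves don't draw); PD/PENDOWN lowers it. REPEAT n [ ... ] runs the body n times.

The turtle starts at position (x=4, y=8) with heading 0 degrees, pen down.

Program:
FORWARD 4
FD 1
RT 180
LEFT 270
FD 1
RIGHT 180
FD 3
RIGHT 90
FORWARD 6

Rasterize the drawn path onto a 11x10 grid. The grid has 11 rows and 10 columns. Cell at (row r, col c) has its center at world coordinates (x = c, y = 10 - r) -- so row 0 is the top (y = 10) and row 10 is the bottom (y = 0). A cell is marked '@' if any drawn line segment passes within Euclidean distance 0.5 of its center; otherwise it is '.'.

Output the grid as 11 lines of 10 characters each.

Segment 0: (4,8) -> (8,8)
Segment 1: (8,8) -> (9,8)
Segment 2: (9,8) -> (9,9)
Segment 3: (9,9) -> (9,6)
Segment 4: (9,6) -> (3,6)

Answer: ..........
.........@
....@@@@@@
.........@
...@@@@@@@
..........
..........
..........
..........
..........
..........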